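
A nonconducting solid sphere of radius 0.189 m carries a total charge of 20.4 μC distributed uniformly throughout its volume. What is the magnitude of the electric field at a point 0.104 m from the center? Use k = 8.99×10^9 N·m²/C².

E ≈ 2.83e6 N/C

Take a concentric spherical Gaussian surface of radius r = 0.104 m (r < R).
Only the charge within r is enclosed: Q_enc = Q·(r/R)³ = (20.4 μC)·(0.104 m/0.189 m)³ = 3.399×10^-6 C.
By Gauss's law, ∮E·dA = E·4πr² = Q_enc/ε₀.
E = k|Q_enc|/r² = (8.99×10^9)(3.399×10^-6)/(0.104)² = 2.83e6 N/C.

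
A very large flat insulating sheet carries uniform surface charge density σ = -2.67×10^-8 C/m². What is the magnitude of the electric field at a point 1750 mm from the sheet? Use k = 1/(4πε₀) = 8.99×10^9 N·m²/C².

E ≈ 1.51e3 N/C

Choose a cylindrical pillbox piercing the sheet, end faces (area A) parallel to it.
Only the two end caps contribute flux: Φ = 2EA. With Q_enc = σA, Gauss's law gives E = |σ|/(2ε₀).
E = 2πk|σ| = 2π(8.99×10^9)(2.67×10^-8) = 1.51e3 N/C.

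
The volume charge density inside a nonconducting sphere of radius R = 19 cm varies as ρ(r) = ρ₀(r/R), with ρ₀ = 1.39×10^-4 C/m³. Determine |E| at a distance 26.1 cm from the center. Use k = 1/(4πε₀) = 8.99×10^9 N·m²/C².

E ≈ 3.95e5 V/m

Use a concentric Gaussian sphere at r = 26.1 cm (r > R, all charge enclosed).
Q_enc = 4π ∫₀^R ρ₀(r'/R)^1 r'² dr' = 4πρ₀R³/4 = 2.995×10^-6 C.
Gauss's law: E·4πr² = Q_enc/ε₀.
E = k|Q_enc|/r² = (8.99×10^9)(2.995×10^-6)/(0.261)² = 3.95×10^5 N/C.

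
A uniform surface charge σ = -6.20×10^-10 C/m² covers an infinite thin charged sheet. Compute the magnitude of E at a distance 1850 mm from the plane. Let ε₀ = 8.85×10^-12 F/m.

Choose a cylindrical pillbox piercing the sheet, end faces (area A) parallel to it.
Only the two end caps contribute flux: Φ = 2EA. With Q_enc = σA, Gauss's law gives E = |σ|/(2ε₀).
E = |σ|/(2ε₀) = (6.20×10^-10)/(2·8.85×10^-12) = 35 N/C.

|E| ≈ 35 V/m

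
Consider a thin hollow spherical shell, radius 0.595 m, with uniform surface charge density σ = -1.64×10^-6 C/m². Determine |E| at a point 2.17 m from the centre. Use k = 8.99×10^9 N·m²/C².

E ≈ 1.39×10^4 V/m

Use a concentric Gaussian sphere at r = 2.17 m (r > 0.595 m).
The entire shell is enclosed: Q_enc = σ·4πR² = (-1.64×10^-6)·4π·(0.595)² = -7.296×10^-6 C.
Applying ∮E·dA = Q_enc/ε₀ with Φ = E(4πr²):
E = k|Q_enc|/r² = (8.99×10^9)(7.296×10^-6)/(2.17)² = 1.39×10^4 N/C.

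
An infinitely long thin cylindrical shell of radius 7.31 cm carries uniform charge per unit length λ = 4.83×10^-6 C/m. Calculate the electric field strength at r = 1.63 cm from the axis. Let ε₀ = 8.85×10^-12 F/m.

Choose a coaxial cylinder of radius r = 1.63 cm (arbitrary length L) as the Gaussian surface (r < 7.31 cm, inside the shell).
All the surface charge lies outside this cylinder: Q_enc = 0, hence E = 0.

E = 0 (no enclosed charge)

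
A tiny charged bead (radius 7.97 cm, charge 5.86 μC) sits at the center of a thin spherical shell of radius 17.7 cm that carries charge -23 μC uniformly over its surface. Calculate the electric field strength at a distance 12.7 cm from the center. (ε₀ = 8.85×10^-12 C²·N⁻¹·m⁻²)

By spherical symmetry E is radial; choose a Gaussian sphere of radius r = 12.7 cm (between the bodies, 7.97 cm < r < 17.7 cm).
The shell at 17.7 cm lies outside the Gaussian surface, so Q_enc = 5.86 μC = 5.86×10^-6 C.
Gauss's law: E·4πr² = Q_enc/ε₀.
E = |Q_enc|/(4πε₀r²) = (5.86×10^-6)/(4π·8.85×10^-12·(0.127)²) = 3.27×10^6 N/C.

|E| ≈ 3.27e6 V/m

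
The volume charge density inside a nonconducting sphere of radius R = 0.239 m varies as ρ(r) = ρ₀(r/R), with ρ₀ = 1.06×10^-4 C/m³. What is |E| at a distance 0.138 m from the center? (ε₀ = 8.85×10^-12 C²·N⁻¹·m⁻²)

Symmetry ⇒ E = E(r) r̂. Gaussian sphere of radius r = 0.138 m (r < R).
Q_enc = ∫₀^r ρ(r')·4πr'² dr' = (4πρ₀/R) ∫₀^r r'^3 dr' = 4πρ₀ r^4/(4·R) = 5.053×10^-7 C.
Applying ∮E·dA = Q_enc/ε₀ with Φ = E(4πr²):
E = |Q_enc|/(4πε₀r²) = (5.053e-7)/(4π·8.85×10^-12·(0.138)²) = 2.39×10^5 N/C.

|E| ≈ 2.39×10^5 N/C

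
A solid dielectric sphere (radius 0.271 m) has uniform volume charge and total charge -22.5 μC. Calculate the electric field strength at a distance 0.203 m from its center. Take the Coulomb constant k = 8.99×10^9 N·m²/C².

By spherical symmetry E is radial; choose a Gaussian sphere of radius r = 0.203 m (r < R).
Only the charge within r is enclosed: Q_enc = Q·(r/R)³ = (-22.5 μC)·(0.203 m/0.271 m)³ = -9.457e-6 C.
By Gauss's law, ∮E·dA = E·4πr² = Q_enc/ε₀.
E = k|Q_enc|/r² = (8.99×10^9)(9.457e-6)/(0.203)² = 2.06e6 N/C.

E ≈ 2.06×10^6 V/m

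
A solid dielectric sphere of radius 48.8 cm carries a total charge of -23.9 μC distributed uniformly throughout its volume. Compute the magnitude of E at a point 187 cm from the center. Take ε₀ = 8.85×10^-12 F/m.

Use a concentric Gaussian sphere at r = 187 cm (r > R, so the entire charge is enclosed).
Q_enc = -23.9 μC = -2.39×10^-5 C.
By Gauss's law, ∮E·dA = E·4πr² = Q_enc/ε₀.
E = |Q_enc|/(4πε₀r²) = (2.39×10^-5)/(4π·8.85×10^-12·(1.87)²) = 6.15×10^4 N/C.

E = 6.15×10^4 N/C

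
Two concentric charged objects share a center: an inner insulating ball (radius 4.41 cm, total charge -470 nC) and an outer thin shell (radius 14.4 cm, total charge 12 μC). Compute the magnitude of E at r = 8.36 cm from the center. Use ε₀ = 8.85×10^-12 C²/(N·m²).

|E| = 6.05e5 V/m

Take a concentric spherical Gaussian surface of radius r = 8.36 cm (between the bodies, 4.41 cm < r < 14.4 cm).
Only the inner charge is enclosed; the outer shell contributes nothing inside itself. Q_enc = -470 nC = -4.70×10^-7 C.
Gauss's law: E·4πr² = Q_enc/ε₀.
E = |Q_enc|/(4πε₀r²) = (4.70×10^-7)/(4π·8.85×10^-12·(0.0836)²) = 6.05e5 N/C.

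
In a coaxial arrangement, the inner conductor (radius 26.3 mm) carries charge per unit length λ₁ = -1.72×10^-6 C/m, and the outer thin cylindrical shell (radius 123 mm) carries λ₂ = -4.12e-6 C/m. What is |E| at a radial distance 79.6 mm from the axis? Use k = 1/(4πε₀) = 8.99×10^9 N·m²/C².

3.89×10^5 N/C

Choose a coaxial cylinder of radius r = 79.6 mm (arbitrary length L) as the Gaussian surface (between the conductors, 26.3 mm < r < 123 mm).
Only the inner wire is enclosed; the outer shell contributes nothing inside itself. λ_enc = λ₁ = -1.72×10^-6 C/m.
Gauss's law: E·2πrL = λ_enc L/ε₀.
E = 2k|λ_enc|/r = 2(8.99×10^9)(1.72e-6)/(0.0796) = 3.89×10^5 N/C.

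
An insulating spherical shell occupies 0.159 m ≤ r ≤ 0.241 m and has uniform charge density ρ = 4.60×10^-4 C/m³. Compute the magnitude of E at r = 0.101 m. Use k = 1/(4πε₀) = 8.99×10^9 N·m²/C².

E = 0

Use a concentric Gaussian sphere at r = 0.101 m (r < 0.159 m, inside the empty cavity).
No charge is enclosed, so by Gauss's law E·4πr² = 0 ⇒ E = 0.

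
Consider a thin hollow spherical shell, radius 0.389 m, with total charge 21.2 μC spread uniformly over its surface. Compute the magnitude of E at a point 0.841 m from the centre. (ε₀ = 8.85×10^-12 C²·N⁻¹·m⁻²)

2.70×10^5 V/m

Symmetry ⇒ E = E(r) r̂. Gaussian sphere of radius r = 0.841 m (r > 0.389 m).
The entire shell is enclosed: Q_enc = 2.12×10^-5 C.
Gauss's law: E·4πr² = Q_enc/ε₀.
E = |Q_enc|/(4πε₀r²) = (2.12×10^-5)/(4π·8.85×10^-12·(0.841)²) = 2.70e5 N/C.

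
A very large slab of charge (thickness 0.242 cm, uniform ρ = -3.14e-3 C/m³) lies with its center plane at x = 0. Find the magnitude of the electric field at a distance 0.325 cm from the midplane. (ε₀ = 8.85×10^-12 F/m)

The point |x| = 0.325 cm lies outside the slab (half-thickness 0.00121 m). A symmetric pillbox spanning the full slab encloses Q_enc = ρ·d·A.
Flux = 2EA ⇒ E = |ρ|d/(2ε₀), independent of distance outside.
E = (3.14×10^-3)(0.00242)/(2·8.85×10^-12) = 4.29e5 N/C.

|E| = 4.29×10^5 N/C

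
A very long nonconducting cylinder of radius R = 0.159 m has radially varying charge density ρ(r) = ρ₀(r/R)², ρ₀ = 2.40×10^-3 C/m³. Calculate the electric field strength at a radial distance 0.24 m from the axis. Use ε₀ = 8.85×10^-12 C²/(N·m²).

By cylindrical symmetry E is radial; use a coaxial Gaussian cylinder of radius 0.24 m and length L (r > R, full charge per length enclosed).
λ_enc = 2π ∫₀^R ρ₀(r'/R)^2 r' dr' = 2πρ₀R²/4 = 9.531×10^-5 C/m.
Applying ∮E·dA = Q_enc/ε₀ with the end caps contributing no flux:
E = |λ_enc|/(2πε₀r) = (9.531×10^-5)/(2π·8.85×10^-12·0.24) = 7.14e6 N/C.

|E| ≈ 7.14×10^6 V/m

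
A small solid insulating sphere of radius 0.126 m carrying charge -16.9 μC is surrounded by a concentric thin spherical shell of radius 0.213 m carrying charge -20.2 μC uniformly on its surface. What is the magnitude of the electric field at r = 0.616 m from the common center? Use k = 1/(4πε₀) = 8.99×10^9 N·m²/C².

Take a concentric spherical Gaussian surface of radius r = 0.616 m (r > 0.213 m, enclosing both).
Q_enc = (-16.9 μC) + (-20.2 μC) = -3.71×10^-5 C.
Applying ∮E·dA = Q_enc/ε₀ with Φ = E(4πr²):
E = k|Q_enc|/r² = (8.99×10^9)(3.71×10^-5)/(0.616)² = 8.79×10^5 N/C.

|E| ≈ 8.79×10^5 N/C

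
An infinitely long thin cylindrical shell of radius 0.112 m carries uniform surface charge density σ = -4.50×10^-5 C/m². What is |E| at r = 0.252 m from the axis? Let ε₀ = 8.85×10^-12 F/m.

By cylindrical symmetry E is radial; use a coaxial Gaussian cylinder of radius 0.252 m and length L (r > 0.112 m).
The whole shell is enclosed: λ_enc = σ·2πR = (-4.50e-5)·2π·(0.112) = -3.167e-5 C/m.
Since E is radial and uniform over the curved surface, Φ = E·2πrL = Q_enc/ε₀ = λ_enc L/ε₀.
E = |λ_enc|/(2πε₀r) = (3.167e-5)/(2π·8.85×10^-12·0.252) = 2.26×10^6 N/C.

|E| ≈ 2.26e6 V/m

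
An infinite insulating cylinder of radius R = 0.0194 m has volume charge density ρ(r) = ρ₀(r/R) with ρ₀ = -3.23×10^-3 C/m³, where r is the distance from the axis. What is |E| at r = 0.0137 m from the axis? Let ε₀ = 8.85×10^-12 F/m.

Take a coaxial cylindrical Gaussian surface of radius r = 0.0137 m and length L (r < R).
Integrating ρ over the cross-section to radius r: λ_enc = (2πρ₀/R) ∫₀^r r'^2 dr' = 2πρ₀ r^3/(3·R) = -8.966e-7 C/m.
Applying ∮E·dA = Q_enc/ε₀ with the end caps contributing no flux:
E = |λ_enc|/(2πε₀r) = (8.966e-7)/(2π·8.85×10^-12·0.0137) = 1.18e6 N/C.

|E| = 1.18×10^6 V/m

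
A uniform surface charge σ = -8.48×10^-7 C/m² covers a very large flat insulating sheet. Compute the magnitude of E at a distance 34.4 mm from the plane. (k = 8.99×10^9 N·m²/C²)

The symmetry is planar: E is normal to the sheet and the same magnitude on both sides. Take a pillbox straddling the sheet with end-cap area A.
Flux Φ = 2EA and Q_enc = σA, so 2EA = σA/ε₀ ⇒ E = |σ|/(2ε₀), independent of distance.
E = 2πk|σ| = 2π(8.99×10^9)(8.48×10^-7) = 4.79e4 N/C.

4.79e4 V/m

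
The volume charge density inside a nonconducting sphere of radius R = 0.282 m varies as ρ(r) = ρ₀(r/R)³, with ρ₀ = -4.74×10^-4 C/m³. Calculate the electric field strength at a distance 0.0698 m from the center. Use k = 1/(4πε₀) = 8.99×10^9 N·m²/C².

By spherical symmetry E is radial; choose a Gaussian sphere of radius r = 0.0698 m (r < R).
Integrate the density: Q_enc = 4π ∫₀^r ρ₀(r'/R)^3 r'² dr' = 4πρ₀ r^6/(6·R³) = -5.119×10^-9 C.
Since E is radial and uniform over the Gaussian sphere, Φ = E·4πr² = Q_enc/ε₀.
E = k|Q_enc|/r² = (8.99×10^9)(5.119×10^-9)/(0.0698)² = 9.45×10^3 N/C.

9.45e3 N/C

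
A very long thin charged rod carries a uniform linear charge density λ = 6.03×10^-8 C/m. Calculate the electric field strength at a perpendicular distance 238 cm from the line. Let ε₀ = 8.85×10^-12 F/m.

Coaxial Gaussian cylinder, radius r = 238 cm, length L.
Q_enc = λL, so λ_enc = 6.03×10^-8 C/m.
By Gauss's law (flux through the curved wall only), E·2πrL = λ_enc L/ε₀.
E = |λ_enc|/(2πε₀r) = (6.03e-8)/(2π·8.85×10^-12·2.38) = 456 N/C.

456 V/m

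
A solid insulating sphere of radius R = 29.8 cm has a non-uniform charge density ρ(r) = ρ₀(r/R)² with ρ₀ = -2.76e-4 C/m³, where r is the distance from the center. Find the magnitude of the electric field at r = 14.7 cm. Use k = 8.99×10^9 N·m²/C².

|E| ≈ 2.23e5 V/m

By spherical symmetry E is radial; choose a Gaussian sphere of radius r = 14.7 cm (r < R).
Integrate the density: Q_enc = 4π ∫₀^r ρ₀(r'/R)^2 r'² dr' = 4πρ₀ r^5/(5·R²) = -5.362×10^-7 C.
Gauss's law: E·4πr² = Q_enc/ε₀.
E = k|Q_enc|/r² = (8.99×10^9)(5.362e-7)/(0.147)² = 2.23×10^5 N/C.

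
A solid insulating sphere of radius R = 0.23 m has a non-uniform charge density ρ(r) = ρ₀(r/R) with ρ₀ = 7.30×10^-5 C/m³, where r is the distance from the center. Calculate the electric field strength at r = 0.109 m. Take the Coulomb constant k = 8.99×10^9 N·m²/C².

Take a concentric spherical Gaussian surface of radius r = 0.109 m (r < R).
Integrate the density: Q_enc = 4π ∫₀^r ρ₀(r'/R)^1 r'² dr' = 4πρ₀ r^4/(4·R) = 1.408×10^-7 C.
Since E is radial and uniform over the Gaussian sphere, Φ = E·4πr² = Q_enc/ε₀.
E = k|Q_enc|/r² = (8.99×10^9)(1.408×10^-7)/(0.109)² = 1.07×10^5 N/C.

E ≈ 1.07×10^5 N/C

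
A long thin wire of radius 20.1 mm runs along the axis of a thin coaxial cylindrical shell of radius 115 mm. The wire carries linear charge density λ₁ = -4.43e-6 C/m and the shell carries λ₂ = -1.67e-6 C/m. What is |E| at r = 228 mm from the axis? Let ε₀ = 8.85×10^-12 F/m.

E = 4.81e5 N/C

Coaxial Gaussian cylinder, radius r = 228 mm, length L (r > 115 mm, enclosing both).
λ_enc = λ₁ + λ₂ = (-4.43e-6) + (-1.67×10^-6) = -6.10×10^-6 C/m.
By Gauss's law (flux through the curved wall only), E·2πrL = λ_enc L/ε₀.
E = |λ_enc|/(2πε₀r) = (6.10×10^-6)/(2π·8.85×10^-12·0.228) = 4.81×10^5 N/C.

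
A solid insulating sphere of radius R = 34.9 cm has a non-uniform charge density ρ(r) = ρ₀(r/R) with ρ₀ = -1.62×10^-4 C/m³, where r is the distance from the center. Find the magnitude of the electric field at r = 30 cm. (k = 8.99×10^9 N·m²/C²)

E ≈ 1.18e6 N/C

Take a concentric spherical Gaussian surface of radius r = 30 cm (r < R).
Integrate the density: Q_enc = 4π ∫₀^r ρ₀(r'/R)^1 r'² dr' = 4πρ₀ r^4/(4·R) = -1.181×10^-5 C.
Gauss's law: E·4πr² = Q_enc/ε₀.
E = k|Q_enc|/r² = (8.99×10^9)(1.181×10^-5)/(0.3)² = 1.18e6 N/C.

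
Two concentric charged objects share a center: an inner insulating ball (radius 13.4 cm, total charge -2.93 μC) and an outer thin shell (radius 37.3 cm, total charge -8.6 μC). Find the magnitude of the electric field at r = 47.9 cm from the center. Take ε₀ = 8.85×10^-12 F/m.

Use a concentric Gaussian sphere at r = 47.9 cm (r > 37.3 cm, enclosing both).
Q_enc = (-2.93 μC) + (-8.6 μC) = -1.153×10^-5 C.
Gauss's law: E·4πr² = Q_enc/ε₀.
E = |Q_enc|/(4πε₀r²) = (1.153×10^-5)/(4π·8.85×10^-12·(0.479)²) = 4.52×10^5 N/C.

E = 4.52×10^5 N/C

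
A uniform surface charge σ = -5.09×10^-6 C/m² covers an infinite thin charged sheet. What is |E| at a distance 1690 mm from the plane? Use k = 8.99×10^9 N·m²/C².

By planar symmetry E is perpendicular to the sheet and uniform; use a Gaussian pillbox with flat faces of area A on each side of the sheet.
Only the two end caps contribute flux: Φ = 2EA. With Q_enc = σA, Gauss's law gives E = |σ|/(2ε₀).
E = 2πk|σ| = 2π(8.99×10^9)(5.09e-6) = 2.88×10^5 N/C.

E ≈ 2.88×10^5 V/m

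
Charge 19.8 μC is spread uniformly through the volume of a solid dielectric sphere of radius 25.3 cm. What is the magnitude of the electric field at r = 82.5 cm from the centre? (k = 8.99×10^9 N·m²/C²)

2.62×10^5 V/m

Take a concentric spherical Gaussian surface of radius r = 82.5 cm (r > R, so the entire charge is enclosed).
Q_enc = 19.8 μC = 1.98×10^-5 C.
Since E is radial and uniform over the Gaussian sphere, Φ = E·4πr² = Q_enc/ε₀.
E = k|Q_enc|/r² = (8.99×10^9)(1.98×10^-5)/(0.825)² = 2.62×10^5 N/C.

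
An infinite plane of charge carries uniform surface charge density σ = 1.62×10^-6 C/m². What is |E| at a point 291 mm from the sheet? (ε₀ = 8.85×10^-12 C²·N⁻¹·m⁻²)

Choose a cylindrical pillbox piercing the sheet, end faces (area A) parallel to it.
Only the two end caps contribute flux: Φ = 2EA. With Q_enc = σA, Gauss's law gives E = |σ|/(2ε₀).
E = |σ|/(2ε₀) = (1.62×10^-6)/(2·8.85×10^-12) = 9.15e4 N/C.

E = 9.15×10^4 N/C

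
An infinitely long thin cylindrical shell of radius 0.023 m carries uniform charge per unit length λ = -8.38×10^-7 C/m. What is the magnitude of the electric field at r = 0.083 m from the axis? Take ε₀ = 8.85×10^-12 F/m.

E = 1.82e5 N/C

Choose a coaxial cylinder of radius r = 0.083 m (arbitrary length L) as the Gaussian surface (r > 0.023 m).
The full line charge is enclosed: λ_enc = -8.38×10^-7 C/m.
Since E is radial and uniform over the curved surface, Φ = E·2πrL = Q_enc/ε₀ = λ_enc L/ε₀.
E = |λ_enc|/(2πε₀r) = (8.38e-7)/(2π·8.85×10^-12·0.083) = 1.82×10^5 N/C.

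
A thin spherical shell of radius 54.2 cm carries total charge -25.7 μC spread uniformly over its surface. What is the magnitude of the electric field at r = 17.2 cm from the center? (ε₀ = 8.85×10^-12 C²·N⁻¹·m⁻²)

Take a concentric spherical Gaussian surface of radius r = 17.2 cm (inside the shell, r < 54.2 cm).
No charge lies within this surface, so Q_enc = 0 and Gauss's law gives E·4πr² = 0 ⇒ E = 0.

E = 0 (no enclosed charge)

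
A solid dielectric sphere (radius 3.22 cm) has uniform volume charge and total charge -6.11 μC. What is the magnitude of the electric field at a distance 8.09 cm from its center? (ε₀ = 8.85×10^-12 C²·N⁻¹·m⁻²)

8.39e6 V/m

By spherical symmetry E is radial; choose a Gaussian sphere of radius r = 8.09 cm (r > R, so the entire charge is enclosed).
Q_enc = -6.11 μC = -6.11e-6 C.
Since E is radial and uniform over the Gaussian sphere, Φ = E·4πr² = Q_enc/ε₀.
E = |Q_enc|/(4πε₀r²) = (6.11e-6)/(4π·8.85×10^-12·(0.0809)²) = 8.39×10^6 N/C.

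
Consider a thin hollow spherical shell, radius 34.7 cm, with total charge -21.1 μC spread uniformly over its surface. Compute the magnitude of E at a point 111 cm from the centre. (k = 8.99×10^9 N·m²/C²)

|E| ≈ 1.54×10^5 N/C

By spherical symmetry E is radial; choose a Gaussian sphere of radius r = 111 cm (r > 34.7 cm).
The entire shell is enclosed: Q_enc = -2.11×10^-5 C.
By Gauss's law, ∮E·dA = E·4πr² = Q_enc/ε₀.
E = k|Q_enc|/r² = (8.99×10^9)(2.11×10^-5)/(1.11)² = 1.54×10^5 N/C.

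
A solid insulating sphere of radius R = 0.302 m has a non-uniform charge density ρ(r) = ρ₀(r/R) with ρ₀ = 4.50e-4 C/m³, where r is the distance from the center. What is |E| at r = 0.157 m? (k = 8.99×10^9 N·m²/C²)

1.04×10^6 N/C

Take a concentric spherical Gaussian surface of radius r = 0.157 m (r < R).
Integrate the density: Q_enc = 4π ∫₀^r ρ₀(r'/R)^1 r'² dr' = 4πρ₀ r^4/(4·R) = 2.844e-6 C.
By Gauss's law, ∮E·dA = E·4πr² = Q_enc/ε₀.
E = k|Q_enc|/r² = (8.99×10^9)(2.844×10^-6)/(0.157)² = 1.04×10^6 N/C.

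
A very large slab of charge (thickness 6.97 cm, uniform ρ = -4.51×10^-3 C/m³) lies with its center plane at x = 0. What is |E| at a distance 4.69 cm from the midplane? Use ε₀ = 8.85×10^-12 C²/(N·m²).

E = 1.78×10^7 N/C

The point |x| = 4.69 cm lies outside the slab (half-thickness 0.03485 m). A symmetric pillbox spanning the full slab encloses Q_enc = ρ·d·A.
Flux = 2EA ⇒ E = |ρ|d/(2ε₀), independent of distance outside.
E = (4.51×10^-3)(0.0697)/(2·8.85×10^-12) = 1.78×10^7 N/C.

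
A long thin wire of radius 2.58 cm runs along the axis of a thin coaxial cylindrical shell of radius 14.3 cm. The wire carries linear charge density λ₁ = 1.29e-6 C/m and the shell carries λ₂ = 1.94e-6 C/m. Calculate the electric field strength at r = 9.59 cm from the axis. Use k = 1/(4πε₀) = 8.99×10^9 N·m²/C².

Coaxial Gaussian cylinder, radius r = 9.59 cm, length L (between the conductors, 2.58 cm < r < 14.3 cm).
Only the inner wire is enclosed; the outer shell contributes nothing inside itself. λ_enc = λ₁ = 1.29×10^-6 C/m.
Since E is radial and uniform over the curved surface, Φ = E·2πrL = Q_enc/ε₀ = λ_enc L/ε₀.
E = 2k|λ_enc|/r = 2(8.99×10^9)(1.29e-6)/(0.0959) = 2.42e5 N/C.

E = 2.42e5 N/C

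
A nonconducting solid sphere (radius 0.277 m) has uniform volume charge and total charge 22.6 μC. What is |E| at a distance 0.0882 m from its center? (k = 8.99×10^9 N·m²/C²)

8.43e5 N/C

Take a concentric spherical Gaussian surface of radius r = 0.0882 m (r < R).
For a uniform sphere the enclosed fraction is (r/R)³, so Q_enc = (22.6 μC)(0.0882/0.277)³ = 7.296×10^-7 C.
Since E is radial and uniform over the Gaussian sphere, Φ = E·4πr² = Q_enc/ε₀.
E = k|Q_enc|/r² = (8.99×10^9)(7.296×10^-7)/(0.0882)² = 8.43×10^5 N/C.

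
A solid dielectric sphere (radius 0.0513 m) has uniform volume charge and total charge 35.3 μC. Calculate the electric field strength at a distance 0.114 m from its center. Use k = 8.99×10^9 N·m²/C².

|E| = 2.44×10^7 N/C

Use a concentric Gaussian sphere at r = 0.114 m (r > R, so the entire charge is enclosed).
Q_enc = 35.3 μC = 3.53×10^-5 C.
Since E is radial and uniform over the Gaussian sphere, Φ = E·4πr² = Q_enc/ε₀.
E = k|Q_enc|/r² = (8.99×10^9)(3.53×10^-5)/(0.114)² = 2.44×10^7 N/C.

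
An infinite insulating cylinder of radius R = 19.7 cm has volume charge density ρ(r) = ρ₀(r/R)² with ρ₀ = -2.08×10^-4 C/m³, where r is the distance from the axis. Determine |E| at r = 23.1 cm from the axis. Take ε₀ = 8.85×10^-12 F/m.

Choose a coaxial cylinder of radius r = 23.1 cm (arbitrary length L) as the Gaussian surface (r > R, full charge per length enclosed).
λ_enc = 2π ∫₀^R ρ₀(r'/R)^2 r' dr' = 2πρ₀R²/4 = -1.268×10^-5 C/m.
Applying ∮E·dA = Q_enc/ε₀ with the end caps contributing no flux:
E = |λ_enc|/(2πε₀r) = (1.268×10^-5)/(2π·8.85×10^-12·0.231) = 9.87×10^5 N/C.

E ≈ 9.87×10^5 N/C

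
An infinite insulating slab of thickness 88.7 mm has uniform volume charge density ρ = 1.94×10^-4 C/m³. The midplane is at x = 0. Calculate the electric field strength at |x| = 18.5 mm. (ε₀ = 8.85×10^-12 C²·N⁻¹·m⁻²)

By symmetry E is perpendicular to the slab. A Gaussian pillbox from −18.5 mm to +18.5 mm (face area A) lies entirely within the slab.
Q_enc = ρ·(2x)·A and flux = 2EA, so 2EA = 2ρxA/ε₀ ⇒ E = |ρ|x/ε₀.
E = (1.94e-4)(0.0185)/(8.85×10^-12) = 4.06×10^5 N/C.

|E| = 4.06×10^5 N/C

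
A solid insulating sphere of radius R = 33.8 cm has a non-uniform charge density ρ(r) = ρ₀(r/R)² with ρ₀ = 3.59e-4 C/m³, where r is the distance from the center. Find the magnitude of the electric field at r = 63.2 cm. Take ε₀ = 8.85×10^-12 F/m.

Use a concentric Gaussian sphere at r = 63.2 cm (r > R, all charge enclosed).
Q_enc = 4π ∫₀^R ρ₀(r'/R)^2 r'² dr' = 4πρ₀R³/5 = 3.484×10^-5 C.
Applying ∮E·dA = Q_enc/ε₀ with Φ = E(4πr²):
E = |Q_enc|/(4πε₀r²) = (3.484×10^-5)/(4π·8.85×10^-12·(0.632)²) = 7.84×10^5 N/C.

|E| = 7.84×10^5 N/C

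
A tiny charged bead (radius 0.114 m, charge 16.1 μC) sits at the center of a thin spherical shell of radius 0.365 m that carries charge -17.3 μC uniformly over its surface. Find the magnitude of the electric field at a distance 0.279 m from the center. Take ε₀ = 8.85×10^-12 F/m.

|E| ≈ 1.86×10^6 N/C

Use a concentric Gaussian sphere at r = 0.279 m (between the bodies, 0.114 m < r < 0.365 m).
Only the inner charge is enclosed; the outer shell contributes nothing inside itself. Q_enc = 16.1 μC = 1.61×10^-5 C.
Gauss's law: E·4πr² = Q_enc/ε₀.
E = |Q_enc|/(4πε₀r²) = (1.61e-5)/(4π·8.85×10^-12·(0.279)²) = 1.86×10^6 N/C.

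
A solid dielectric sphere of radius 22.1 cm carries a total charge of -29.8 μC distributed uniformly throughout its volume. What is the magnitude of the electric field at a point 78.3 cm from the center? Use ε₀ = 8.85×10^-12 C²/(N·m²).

E = 4.37×10^5 N/C

Use a concentric Gaussian sphere at r = 78.3 cm (r > R, so the entire charge is enclosed).
Q_enc = -29.8 μC = -2.98×10^-5 C.
Since E is radial and uniform over the Gaussian sphere, Φ = E·4πr² = Q_enc/ε₀.
E = |Q_enc|/(4πε₀r²) = (2.98e-5)/(4π·8.85×10^-12·(0.783)²) = 4.37×10^5 N/C.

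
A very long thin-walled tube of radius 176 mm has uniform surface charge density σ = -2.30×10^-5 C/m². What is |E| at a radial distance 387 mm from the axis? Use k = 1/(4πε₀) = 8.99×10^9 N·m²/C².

Choose a coaxial cylinder of radius r = 387 mm (arbitrary length L) as the Gaussian surface (r > 176 mm).
The whole shell is enclosed: λ_enc = σ·2πR = (-2.30×10^-5)·2π·(0.176) = -2.543×10^-5 C/m.
Since E is radial and uniform over the curved surface, Φ = E·2πrL = Q_enc/ε₀ = λ_enc L/ε₀.
E = 2k|λ_enc|/r = 2(8.99×10^9)(2.543e-5)/(0.387) = 1.18×10^6 N/C.

E = 1.18×10^6 N/C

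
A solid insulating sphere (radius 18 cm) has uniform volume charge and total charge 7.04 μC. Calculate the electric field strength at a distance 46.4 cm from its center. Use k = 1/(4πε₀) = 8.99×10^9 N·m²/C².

Take a concentric spherical Gaussian surface of radius r = 46.4 cm (r > R, so the entire charge is enclosed).
Q_enc = 7.04 μC = 7.04e-6 C.
Since E is radial and uniform over the Gaussian sphere, Φ = E·4πr² = Q_enc/ε₀.
E = k|Q_enc|/r² = (8.99×10^9)(7.04e-6)/(0.464)² = 2.94×10^5 N/C.

E = 2.94×10^5 N/C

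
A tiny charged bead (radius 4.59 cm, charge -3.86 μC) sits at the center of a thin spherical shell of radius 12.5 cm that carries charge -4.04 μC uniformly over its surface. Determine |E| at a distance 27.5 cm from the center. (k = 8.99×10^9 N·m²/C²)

Symmetry ⇒ E = E(r) r̂. Gaussian sphere of radius r = 27.5 cm (r > 12.5 cm, enclosing both).
Q_enc = (-3.86 μC) + (-4.04 μC) = -7.90×10^-6 C.
Gauss's law: E·4πr² = Q_enc/ε₀.
E = k|Q_enc|/r² = (8.99×10^9)(7.90e-6)/(0.275)² = 9.39×10^5 N/C.

|E| ≈ 9.39×10^5 N/C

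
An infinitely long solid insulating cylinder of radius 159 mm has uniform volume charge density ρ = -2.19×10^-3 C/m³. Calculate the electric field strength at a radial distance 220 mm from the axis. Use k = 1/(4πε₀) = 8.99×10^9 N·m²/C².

E = 1.42×10^7 V/m

By cylindrical symmetry E is radial; use a coaxial Gaussian cylinder of radius 220 mm and length L (r > 159 mm, full cross-section enclosed).
λ_enc = ρ·πR² = (-2.19×10^-3)π(0.159)² = -1.739×10^-4 C/m.
Gauss's law: E·2πrL = λ_enc L/ε₀.
E = 2k|λ_enc|/r = 2(8.99×10^9)(1.739e-4)/(0.22) = 1.42×10^7 N/C.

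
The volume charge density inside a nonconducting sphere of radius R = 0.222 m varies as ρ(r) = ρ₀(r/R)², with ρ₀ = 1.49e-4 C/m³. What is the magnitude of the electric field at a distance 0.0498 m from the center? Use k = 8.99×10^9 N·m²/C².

Use a concentric Gaussian sphere at r = 0.0498 m (r < R).
Integrate the density: Q_enc = 4π ∫₀^r ρ₀(r'/R)^2 r'² dr' = 4πρ₀ r^5/(5·R²) = 2.327×10^-9 C.
Gauss's law: E·4πr² = Q_enc/ε₀.
E = k|Q_enc|/r² = (8.99×10^9)(2.327e-9)/(0.0498)² = 8.44e3 N/C.

E ≈ 8.44×10^3 V/m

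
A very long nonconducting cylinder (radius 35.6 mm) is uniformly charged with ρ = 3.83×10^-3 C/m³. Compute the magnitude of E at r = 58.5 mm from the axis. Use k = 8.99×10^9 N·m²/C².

By cylindrical symmetry E is radial; use a coaxial Gaussian cylinder of radius 58.5 mm and length L (r > 35.6 mm, full cross-section enclosed).
λ_enc = ρ·πR² = (3.83×10^-3)π(0.0356)² = 1.525×10^-5 C/m.
Applying ∮E·dA = Q_enc/ε₀ with the end caps contributing no flux:
E = 2k|λ_enc|/r = 2(8.99×10^9)(1.525e-5)/(0.0585) = 4.69e6 N/C.

|E| ≈ 4.69e6 N/C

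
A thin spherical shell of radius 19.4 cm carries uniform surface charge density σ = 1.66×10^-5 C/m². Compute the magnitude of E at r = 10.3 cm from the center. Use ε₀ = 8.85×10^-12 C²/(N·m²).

Symmetry ⇒ E = E(r) r̂. Gaussian sphere of radius r = 10.3 cm (inside the shell, r < 19.4 cm).
No charge lies within this surface, so Q_enc = 0 and Gauss's law gives E·4πr² = 0 ⇒ E = 0.

E = 0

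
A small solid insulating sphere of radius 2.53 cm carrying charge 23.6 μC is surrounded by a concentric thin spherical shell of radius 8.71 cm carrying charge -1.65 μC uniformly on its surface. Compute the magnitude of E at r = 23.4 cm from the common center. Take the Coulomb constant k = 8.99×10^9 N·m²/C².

Symmetry ⇒ E = E(r) r̂. Gaussian sphere of radius r = 23.4 cm (r > 8.71 cm, enclosing both).
Q_enc = (23.6 μC) + (-1.65 μC) = 2.195×10^-5 C.
Applying ∮E·dA = Q_enc/ε₀ with Φ = E(4πr²):
E = k|Q_enc|/r² = (8.99×10^9)(2.195×10^-5)/(0.234)² = 3.60×10^6 N/C.

3.60e6 V/m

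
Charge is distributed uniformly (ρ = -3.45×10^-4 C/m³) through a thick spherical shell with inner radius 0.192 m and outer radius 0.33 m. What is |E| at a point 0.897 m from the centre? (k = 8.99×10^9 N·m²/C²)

E ≈ 4.66×10^5 N/C

By spherical symmetry E is radial; choose a Gaussian sphere of radius r = 0.897 m (r > 0.33 m, enclosing the whole shell).
Q_enc = ρ·(4π/3)(b³ − a³) = (-3.45×10^-4)·(4π/3)·((0.33)³ − (0.192)³) = -4.171×10^-5 C.
Applying ∮E·dA = Q_enc/ε₀ with Φ = E(4πr²):
E = k|Q_enc|/r² = (8.99×10^9)(4.171e-5)/(0.897)² = 4.66e5 N/C.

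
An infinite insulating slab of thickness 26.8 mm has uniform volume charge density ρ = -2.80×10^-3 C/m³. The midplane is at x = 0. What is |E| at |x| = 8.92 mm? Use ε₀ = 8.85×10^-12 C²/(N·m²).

|E| = 2.82×10^6 N/C

By symmetry E is perpendicular to the slab. A Gaussian pillbox from −8.92 mm to +8.92 mm (face area A) lies entirely within the slab.
Q_enc = ρ·(2x)·A and flux = 2EA, so 2EA = 2ρxA/ε₀ ⇒ E = |ρ|x/ε₀.
E = (2.80×10^-3)(0.00892)/(8.85×10^-12) = 2.82×10^6 N/C.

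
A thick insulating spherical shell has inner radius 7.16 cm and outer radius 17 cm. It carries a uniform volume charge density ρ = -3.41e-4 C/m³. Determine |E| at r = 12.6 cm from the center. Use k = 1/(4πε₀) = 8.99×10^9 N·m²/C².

|E| = 1.32×10^6 V/m

By spherical symmetry E is radial; choose a Gaussian sphere of radius r = 12.6 cm (within the shell material, 7.16 cm < r < 17 cm).
Enclosed charge is the volume from a to r: Q_enc = (4π/3)ρ(r³ − a³) = -2.333e-6 C.
By Gauss's law, ∮E·dA = E·4πr² = Q_enc/ε₀.
E = k|Q_enc|/r² = (8.99×10^9)(2.333e-6)/(0.126)² = 1.32e6 N/C.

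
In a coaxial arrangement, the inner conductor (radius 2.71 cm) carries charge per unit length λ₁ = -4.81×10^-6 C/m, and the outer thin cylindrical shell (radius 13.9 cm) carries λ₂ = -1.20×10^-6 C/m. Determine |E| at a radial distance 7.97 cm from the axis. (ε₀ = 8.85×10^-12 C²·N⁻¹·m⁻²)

1.09×10^6 V/m

By cylindrical symmetry E is radial; use a coaxial Gaussian cylinder of radius 7.97 cm and length L (between the conductors, 2.71 cm < r < 13.9 cm).
Only the inner wire is enclosed; the outer shell contributes nothing inside itself. λ_enc = λ₁ = -4.81e-6 C/m.
Applying ∮E·dA = Q_enc/ε₀ with the end caps contributing no flux:
E = |λ_enc|/(2πε₀r) = (4.81×10^-6)/(2π·8.85×10^-12·0.0797) = 1.09×10^6 N/C.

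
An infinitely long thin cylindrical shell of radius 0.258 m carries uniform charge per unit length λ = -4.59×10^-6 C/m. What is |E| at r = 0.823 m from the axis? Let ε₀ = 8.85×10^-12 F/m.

Choose a coaxial cylinder of radius r = 0.823 m (arbitrary length L) as the Gaussian surface (r > 0.258 m).
The full line charge is enclosed: λ_enc = -4.59e-6 C/m.
Applying ∮E·dA = Q_enc/ε₀ with the end caps contributing no flux:
E = |λ_enc|/(2πε₀r) = (4.59×10^-6)/(2π·8.85×10^-12·0.823) = 1.00×10^5 N/C.

1.00e5 V/m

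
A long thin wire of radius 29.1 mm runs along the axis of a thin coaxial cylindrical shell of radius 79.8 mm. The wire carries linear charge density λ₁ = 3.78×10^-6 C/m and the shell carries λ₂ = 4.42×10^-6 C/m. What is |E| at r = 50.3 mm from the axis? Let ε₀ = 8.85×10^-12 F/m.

|E| ≈ 1.35×10^6 V/m

By cylindrical symmetry E is radial; use a coaxial Gaussian cylinder of radius 50.3 mm and length L (between the conductors, 29.1 mm < r < 79.8 mm).
Only the inner wire is enclosed; the outer shell contributes nothing inside itself. λ_enc = λ₁ = 3.78×10^-6 C/m.
By Gauss's law (flux through the curved wall only), E·2πrL = λ_enc L/ε₀.
E = |λ_enc|/(2πε₀r) = (3.78×10^-6)/(2π·8.85×10^-12·0.0503) = 1.35e6 N/C.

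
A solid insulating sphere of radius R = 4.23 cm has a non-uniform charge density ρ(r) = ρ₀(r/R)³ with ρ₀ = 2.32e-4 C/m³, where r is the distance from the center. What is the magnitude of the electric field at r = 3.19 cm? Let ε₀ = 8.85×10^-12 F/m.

|E| ≈ 5.98×10^4 N/C

Take a concentric spherical Gaussian surface of radius r = 3.19 cm (r < R).
Integrate the density: Q_enc = 4π ∫₀^r ρ₀(r'/R)^3 r'² dr' = 4πρ₀ r^6/(6·R³) = 6.765×10^-9 C.
Since E is radial and uniform over the Gaussian sphere, Φ = E·4πr² = Q_enc/ε₀.
E = |Q_enc|/(4πε₀r²) = (6.765×10^-9)/(4π·8.85×10^-12·(0.0319)²) = 5.98e4 N/C.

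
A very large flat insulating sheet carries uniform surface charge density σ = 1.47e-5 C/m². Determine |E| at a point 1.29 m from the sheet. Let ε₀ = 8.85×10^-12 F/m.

E ≈ 8.31e5 N/C

By planar symmetry E is perpendicular to the sheet and uniform; use a Gaussian pillbox with flat faces of area A on each side of the sheet.
Flux Φ = 2EA and Q_enc = σA, so 2EA = σA/ε₀ ⇒ E = |σ|/(2ε₀), independent of distance.
E = |σ|/(2ε₀) = (1.47×10^-5)/(2·8.85×10^-12) = 8.31×10^5 N/C.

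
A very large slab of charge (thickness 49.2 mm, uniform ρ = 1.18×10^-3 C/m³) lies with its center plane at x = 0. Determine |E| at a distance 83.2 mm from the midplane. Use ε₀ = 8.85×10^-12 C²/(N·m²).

The point |x| = 83.2 mm lies outside the slab (half-thickness 0.0246 m). A symmetric pillbox spanning the full slab encloses Q_enc = ρ·d·A.
Flux = 2EA ⇒ E = |ρ|d/(2ε₀), independent of distance outside.
E = (1.18×10^-3)(0.0492)/(2·8.85×10^-12) = 3.28×10^6 N/C.

|E| = 3.28×10^6 N/C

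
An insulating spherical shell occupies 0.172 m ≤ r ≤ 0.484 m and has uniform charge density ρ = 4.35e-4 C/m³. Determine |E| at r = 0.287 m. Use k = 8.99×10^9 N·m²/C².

|E| ≈ 3.69e6 N/C

Use a concentric Gaussian sphere at r = 0.287 m (within the shell material, 0.172 m < r < 0.484 m).
Only the shell between 0.172 m and r is enclosed: Q_enc = ρ·(4π/3)(r³ − a³) = (4.35×10^-4)·(4π/3)·((0.287)³ − (0.172)³) = 3.38e-5 C.
Applying ∮E·dA = Q_enc/ε₀ with Φ = E(4πr²):
E = k|Q_enc|/r² = (8.99×10^9)(3.38×10^-5)/(0.287)² = 3.69×10^6 N/C.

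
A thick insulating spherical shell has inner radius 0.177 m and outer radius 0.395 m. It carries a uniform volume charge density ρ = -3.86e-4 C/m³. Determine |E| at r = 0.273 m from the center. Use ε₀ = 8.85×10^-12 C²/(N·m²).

E ≈ 2.89×10^6 V/m

Use a concentric Gaussian sphere at r = 0.273 m (within the shell material, 0.177 m < r < 0.395 m).
Only the shell between 0.177 m and r is enclosed: Q_enc = ρ·(4π/3)(r³ − a³) = (-3.86×10^-4)·(4π/3)·((0.273)³ − (0.177)³) = -2.393e-5 C.
By Gauss's law, ∮E·dA = E·4πr² = Q_enc/ε₀.
E = |Q_enc|/(4πε₀r²) = (2.393e-5)/(4π·8.85×10^-12·(0.273)²) = 2.89e6 N/C.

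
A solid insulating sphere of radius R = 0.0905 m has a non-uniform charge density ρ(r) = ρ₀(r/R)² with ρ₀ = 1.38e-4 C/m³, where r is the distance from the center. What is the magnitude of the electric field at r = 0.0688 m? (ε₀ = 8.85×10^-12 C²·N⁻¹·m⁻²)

By spherical symmetry E is radial; choose a Gaussian sphere of radius r = 0.0688 m (r < R).
Q_enc = ∫₀^r ρ(r')·4πr'² dr' = (4πρ₀/R²) ∫₀^r r'^4 dr' = 4πρ₀ r^5/(5·R²) = 6.528×10^-8 C.
Gauss's law: E·4πr² = Q_enc/ε₀.
E = |Q_enc|/(4πε₀r²) = (6.528e-8)/(4π·8.85×10^-12·(0.0688)²) = 1.24×10^5 N/C.

|E| = 1.24×10^5 N/C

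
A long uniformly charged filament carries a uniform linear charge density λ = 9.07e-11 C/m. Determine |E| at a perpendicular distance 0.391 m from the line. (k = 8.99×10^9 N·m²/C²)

Coaxial Gaussian cylinder, radius r = 0.391 m, length L.
Q_enc = λL, so λ_enc = 9.07e-11 C/m.
By Gauss's law (flux through the curved wall only), E·2πrL = λ_enc L/ε₀.
E = 2k|λ_enc|/r = 2(8.99×10^9)(9.07e-11)/(0.391) = 4.17 N/C.

4.17 N/C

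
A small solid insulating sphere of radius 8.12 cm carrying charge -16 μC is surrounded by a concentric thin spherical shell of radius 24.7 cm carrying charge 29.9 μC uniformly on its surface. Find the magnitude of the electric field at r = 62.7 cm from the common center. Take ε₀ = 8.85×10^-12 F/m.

|E| ≈ 3.18×10^5 V/m

Symmetry ⇒ E = E(r) r̂. Gaussian sphere of radius r = 62.7 cm (r > 24.7 cm, enclosing both).
Q_enc = (-16 μC) + (29.9 μC) = 1.39×10^-5 C.
Gauss's law: E·4πr² = Q_enc/ε₀.
E = |Q_enc|/(4πε₀r²) = (1.39×10^-5)/(4π·8.85×10^-12·(0.627)²) = 3.18×10^5 N/C.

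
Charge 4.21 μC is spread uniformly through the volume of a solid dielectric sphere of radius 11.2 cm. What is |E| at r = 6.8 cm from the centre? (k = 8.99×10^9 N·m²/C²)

Symmetry ⇒ E = E(r) r̂. Gaussian sphere of radius r = 6.8 cm (r < R).
For a uniform sphere the enclosed fraction is (r/R)³, so Q_enc = (4.21 μC)(0.068/0.112)³ = 9.422×10^-7 C.
Applying ∮E·dA = Q_enc/ε₀ with Φ = E(4πr²):
E = k|Q_enc|/r² = (8.99×10^9)(9.422e-7)/(0.068)² = 1.83×10^6 N/C.

|E| ≈ 1.83×10^6 V/m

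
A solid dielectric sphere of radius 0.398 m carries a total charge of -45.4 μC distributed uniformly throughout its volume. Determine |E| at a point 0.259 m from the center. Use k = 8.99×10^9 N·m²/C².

Take a concentric spherical Gaussian surface of radius r = 0.259 m (r < R).
For a uniform sphere the enclosed fraction is (r/R)³, so Q_enc = (-45.4 μC)(0.259/0.398)³ = -1.251×10^-5 C.
Since E is radial and uniform over the Gaussian sphere, Φ = E·4πr² = Q_enc/ε₀.
E = k|Q_enc|/r² = (8.99×10^9)(1.251×10^-5)/(0.259)² = 1.68×10^6 N/C.

|E| ≈ 1.68×10^6 N/C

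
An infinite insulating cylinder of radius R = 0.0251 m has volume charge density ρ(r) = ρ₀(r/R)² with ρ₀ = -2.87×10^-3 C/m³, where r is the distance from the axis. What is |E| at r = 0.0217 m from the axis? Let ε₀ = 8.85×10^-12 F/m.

|E| = 1.31×10^6 N/C

Choose a coaxial cylinder of radius r = 0.0217 m (arbitrary length L) as the Gaussian surface (r < R).
Integrating ρ over the cross-section to radius r: λ_enc = (2πρ₀/R²) ∫₀^r r'^3 dr' = 2πρ₀ r^4/(4·R²) = -1.587e-6 C/m.
Applying ∮E·dA = Q_enc/ε₀ with the end caps contributing no flux:
E = |λ_enc|/(2πε₀r) = (1.587×10^-6)/(2π·8.85×10^-12·0.0217) = 1.31×10^6 N/C.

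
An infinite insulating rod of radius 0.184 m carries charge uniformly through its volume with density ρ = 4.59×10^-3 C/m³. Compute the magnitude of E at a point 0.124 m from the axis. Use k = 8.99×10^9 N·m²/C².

Take a coaxial cylindrical Gaussian surface of radius r = 0.124 m and length L (r < R).
Enclosed charge per unit length: λ_enc = ρ·πr² = (4.59×10^-3)π(0.124)² = 2.217×10^-4 C/m.
Applying ∮E·dA = Q_enc/ε₀ with the end caps contributing no flux:
E = 2k|λ_enc|/r = 2(8.99×10^9)(2.217×10^-4)/(0.124) = 3.21×10^7 N/C.

3.21×10^7 N/C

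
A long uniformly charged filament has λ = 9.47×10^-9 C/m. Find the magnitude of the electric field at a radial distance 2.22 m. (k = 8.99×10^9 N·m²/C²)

Take a coaxial cylindrical Gaussian surface of radius r = 2.22 m and length L.
Q_enc = λL, so λ_enc = 9.47e-9 C/m.
Applying ∮E·dA = Q_enc/ε₀ with the end caps contributing no flux:
E = 2k|λ_enc|/r = 2(8.99×10^9)(9.47e-9)/(2.22) = 76.7 N/C.

|E| = 76.7 N/C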